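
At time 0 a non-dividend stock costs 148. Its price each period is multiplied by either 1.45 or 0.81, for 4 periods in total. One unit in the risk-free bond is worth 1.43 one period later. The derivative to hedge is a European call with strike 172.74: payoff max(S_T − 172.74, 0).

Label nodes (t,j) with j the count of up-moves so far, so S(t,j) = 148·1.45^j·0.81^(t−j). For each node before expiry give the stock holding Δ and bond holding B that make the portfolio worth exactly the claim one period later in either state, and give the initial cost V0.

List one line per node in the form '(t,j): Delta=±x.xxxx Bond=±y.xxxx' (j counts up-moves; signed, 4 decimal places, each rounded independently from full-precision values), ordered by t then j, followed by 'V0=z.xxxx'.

Since d<R<u, set p* = (R−d)/(u−d) = 0.9688; price each node as the discounted p*-expectation of its children.
At expiry t=4: V(4,0)=0.0000, V(4,1)=0.0000, V(4,2)=31.4186, V(4,3)=192.7292, V(4,4)=481.4949
  t=3,j=0: stock 78.6533 → up 114.0472 (V=0.0000), down 63.7091 (V=0.0000). Price 0.0000; hedge Δ=0.0000, bond B=0.0000.
  t=3,j=1: stock 140.7991 → up 204.1586 (V=31.4186), down 114.0472 (V=0.0000). Price 21.2845; hedge Δ=0.3487, bond B=-27.8071.
  t=3,j=2: stock 252.0477 → up 365.4692 (V=192.7292), down 204.1586 (V=31.4186). Price 131.2505; hedge Δ=1.0000, bond B=-120.7972.
  t=3,j=3: stock 451.1965 → up 654.2349 (V=481.4949), down 365.4692 (V=192.7292). Price 330.3993; hedge Δ=1.0000, bond B=-120.7972.
  t=2,j=0: stock 97.1028 → up 140.7991 (V=21.2845), down 78.6533 (V=0.0000). Price 14.4191; hedge Δ=0.3425, bond B=-18.8379.
  t=2,j=1: stock 173.8260 → up 252.0477 (V=131.2505), down 140.7991 (V=21.2845). Price 89.3805; hedge Δ=0.9885, bond B=-82.4414.
  t=2,j=2: stock 311.1700 → up 451.1965 (V=330.3993), down 252.0477 (V=131.2505). Price 226.6964; hedge Δ=1.0000, bond B=-84.4736.
  t=1,j=0: stock 119.8800 → up 173.8260 (V=89.3805), down 97.1028 (V=14.4191). Price 60.8657; hedge Δ=0.9770, bond B=-56.2614.
  t=1,j=1: stock 214.6000 → up 311.1700 (V=226.6964), down 173.8260 (V=89.3805). Price 155.5282; hedge Δ=0.9998, bond B=-59.0280.
  t=0,j=0: stock 148.0000 → up 214.6000 (V=155.5282), down 119.8800 (V=60.8657). Price 106.6923; hedge Δ=0.9994, bond B=-41.2179.
Self-financing check: at every node Δ·S+B equals the discounted successor values.

(0,0): Delta=0.9994 Bond=-41.2179
(1,0): Delta=0.9770 Bond=-56.2614
(1,1): Delta=0.9998 Bond=-59.0280
(2,0): Delta=0.3425 Bond=-18.8379
(2,1): Delta=0.9885 Bond=-82.4414
(2,2): Delta=1.0000 Bond=-84.4736
(3,0): Delta=0.0000 Bond=0.0000
(3,1): Delta=0.3487 Bond=-27.8071
(3,2): Delta=1.0000 Bond=-120.7972
(3,3): Delta=1.0000 Bond=-120.7972
V0=106.6923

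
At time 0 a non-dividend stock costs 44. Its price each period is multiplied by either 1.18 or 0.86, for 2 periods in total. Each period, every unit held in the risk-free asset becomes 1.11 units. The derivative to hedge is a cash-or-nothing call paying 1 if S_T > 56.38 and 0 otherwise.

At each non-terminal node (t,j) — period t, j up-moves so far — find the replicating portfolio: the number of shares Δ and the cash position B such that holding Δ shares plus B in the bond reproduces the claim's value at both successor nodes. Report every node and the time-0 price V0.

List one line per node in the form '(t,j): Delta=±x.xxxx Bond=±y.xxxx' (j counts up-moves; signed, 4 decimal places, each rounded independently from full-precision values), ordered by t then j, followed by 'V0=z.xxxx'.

(0,0): Delta=0.0500 Bond=-1.7041
(1,0): Delta=0.0000 Bond=0.0000
(1,1): Delta=0.0602 Bond=-2.4212
V0=0.4954

Since d<R<u, set p* = (R−d)/(u−d) = 0.7813; price each node as the discounted p*-expectation of its children.
Payoff layer (t=2): V(2,0)=0.0000, V(2,1)=0.0000, V(2,2)=1.0000
(1,0): S=37.8400. Δ = (V_up−V_dn)/(S_up−S_dn) = (0.0000−0.0000)/(44.6512−32.5424) = 0.0000. V = [p*·0.0000 + (1−p*)·0.0000]/1.11 = 0.0000. B = V − Δ·S = 0.0000.
(1,1): S=51.9200. Δ = (V_up−V_dn)/(S_up−S_dn) = (1.0000−0.0000)/(61.2656−44.6512) = 0.0602. V = [p*·1.0000 + (1−p*)·0.0000]/1.11 = 0.7038. B = V − Δ·S = -2.4212.
(0,0): S=44.0000. Δ = (V_up−V_dn)/(S_up−S_dn) = (0.7038−0.0000)/(51.9200−37.8400) = 0.0500. V = [p*·0.7038 + (1−p*)·0.0000]/1.11 = 0.4954. B = V − Δ·S = -1.7041.
Check: Δ(0,0)·S0 + B(0,0) = 0.4954 = V0.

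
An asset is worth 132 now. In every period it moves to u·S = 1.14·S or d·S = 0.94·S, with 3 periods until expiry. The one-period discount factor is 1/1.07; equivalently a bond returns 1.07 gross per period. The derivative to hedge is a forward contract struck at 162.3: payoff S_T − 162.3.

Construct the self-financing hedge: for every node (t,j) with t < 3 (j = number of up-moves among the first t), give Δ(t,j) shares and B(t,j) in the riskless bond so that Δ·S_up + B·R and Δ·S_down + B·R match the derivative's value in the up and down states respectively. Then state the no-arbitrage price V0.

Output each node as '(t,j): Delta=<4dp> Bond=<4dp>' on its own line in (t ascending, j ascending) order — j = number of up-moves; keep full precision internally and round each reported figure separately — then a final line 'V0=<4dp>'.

No-arbitrage ⇒ martingale measure with p* = (R−d)/(u−d) = 0.6500.
At expiry t=3: V(3,0)=-52.6629, V(3,1)=-29.3359, V(3,2)=-1.0456, V(3,3)=33.2638
  t=2,j=0: stock 116.6352 → up 132.9641 (V=-29.3359), down 109.6371 (V=-52.6629). Price -35.0470; hedge Δ=1.0000, bond B=-151.6822.
  t=2,j=1: stock 141.4512 → up 161.2544 (V=-1.0456), down 132.9641 (V=-29.3359). Price -10.2310; hedge Δ=1.0000, bond B=-151.6822.
  t=2,j=2: stock 171.5472 → up 195.5638 (V=33.2638), down 161.2544 (V=-1.0456). Price 19.8650; hedge Δ=1.0000, bond B=-151.6822.
  t=1,j=0: stock 124.0800 → up 141.4512 (V=-10.2310), down 116.6352 (V=-35.0470). Price -17.6791; hedge Δ=1.0000, bond B=-141.7591.
  t=1,j=1: stock 150.4800 → up 171.5472 (V=19.8650), down 141.4512 (V=-10.2310). Price 8.7209; hedge Δ=1.0000, bond B=-141.7591.
  t=0,j=0: stock 132.0000 → up 150.4800 (V=8.7209), down 124.0800 (V=-17.6791). Price -0.4851; hedge Δ=1.0000, bond B=-132.4851.
The time-0 hedge costs -0.4851, which is the no-arbitrage price.

(0,0): Delta=1.0000 Bond=-132.4851
(1,0): Delta=1.0000 Bond=-141.7591
(1,1): Delta=1.0000 Bond=-141.7591
(2,0): Delta=1.0000 Bond=-151.6822
(2,1): Delta=1.0000 Bond=-151.6822
(2,2): Delta=1.0000 Bond=-151.6822
V0=-0.4851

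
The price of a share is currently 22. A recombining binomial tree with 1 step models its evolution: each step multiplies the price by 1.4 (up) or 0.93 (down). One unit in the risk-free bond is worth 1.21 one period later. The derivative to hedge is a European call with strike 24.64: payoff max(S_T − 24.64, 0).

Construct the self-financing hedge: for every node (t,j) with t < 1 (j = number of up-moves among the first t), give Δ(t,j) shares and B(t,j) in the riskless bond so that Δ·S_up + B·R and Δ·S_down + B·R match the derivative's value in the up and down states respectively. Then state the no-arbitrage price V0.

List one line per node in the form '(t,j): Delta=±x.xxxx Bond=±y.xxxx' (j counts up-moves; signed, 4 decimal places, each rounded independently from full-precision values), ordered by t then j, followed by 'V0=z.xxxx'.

(0,0): Delta=0.5957 Bond=-10.0735
V0=3.0329

Under the risk-neutral measure, an up-move has probability p* = (R−d)/(u−d) = 0.5957 and values discount at R = 1.21.
Terminal values V(1,·): V(1,0)=0.0000, V(1,1)=6.1600
  t=0,j=0: stock 22.0000 → up 30.8000 (V=6.1600), down 20.4600 (V=0.0000). Price 3.0329; hedge Δ=0.5957, bond B=-10.0735.
Self-financing check: at every node Δ·S+B equals the discounted successor values.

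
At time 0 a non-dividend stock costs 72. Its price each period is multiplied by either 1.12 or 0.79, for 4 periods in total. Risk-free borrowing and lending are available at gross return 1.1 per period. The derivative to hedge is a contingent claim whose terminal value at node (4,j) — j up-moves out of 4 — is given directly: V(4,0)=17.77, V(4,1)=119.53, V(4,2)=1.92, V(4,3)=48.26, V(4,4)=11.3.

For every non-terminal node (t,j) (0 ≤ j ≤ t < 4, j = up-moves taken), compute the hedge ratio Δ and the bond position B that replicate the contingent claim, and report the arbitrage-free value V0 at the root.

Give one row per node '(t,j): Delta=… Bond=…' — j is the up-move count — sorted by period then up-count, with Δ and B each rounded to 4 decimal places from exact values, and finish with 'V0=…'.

No-arbitrage ⇒ martingale measure with p* = (R−d)/(u−d) = 0.9394.
At expiry t=4: V(4,0)=17.7700, V(4,1)=119.5300, V(4,2)=1.9200, V(4,3)=48.2600, V(4,4)=11.3000
(3,0): S=35.4988. Δ = (V_up−V_dn)/(S_up−S_dn) = (119.5300−17.7700)/(39.7587−28.0441) = 8.6866. V = [p*·119.5300 + (1−p*)·17.7700]/1.1 = 103.0570. B = V − Δ·S = -205.3066.
(3,1): S=50.3274. Δ = (V_up−V_dn)/(S_up−S_dn) = (1.9200−119.5300)/(56.3667−39.7587) = -7.0815. V = [p*·1.9200 + (1−p*)·119.5300]/1.1 = 8.2253. B = V − Δ·S = 364.6193.
(3,2): S=71.3503. Δ = (V_up−V_dn)/(S_up−S_dn) = (48.2600−1.9200)/(79.9123−56.3667) = 1.9681. V = [p*·48.2600 + (1−p*)·1.9200]/1.1 = 41.3196. B = V − Δ·S = -99.1047.
(3,3): S=101.1548. Δ = (V_up−V_dn)/(S_up−S_dn) = (11.3000−48.2600)/(113.2934−79.9123) = -1.1072. V = [p*·11.3000 + (1−p*)·48.2600]/1.1 = 12.3091. B = V − Δ·S = 124.3091.
(2,0): S=44.9352. Δ = (V_up−V_dn)/(S_up−S_dn) = (8.2253−103.0570)/(50.3274−35.4988) = -6.3952. V = [p*·8.2253 + (1−p*)·103.0570]/1.1 = 12.7025. B = V − Δ·S = 300.0712.
(2,1): S=63.7056. Δ = (V_up−V_dn)/(S_up−S_dn) = (41.3196−8.2253)/(71.3503−50.3274) = 1.5742. V = [p*·41.3196 + (1−p*)·8.2253]/1.1 = 35.7399. B = V − Δ·S = -64.5456.
(2,2): S=90.3168. Δ = (V_up−V_dn)/(S_up−S_dn) = (12.3091−41.3196)/(101.1548−71.3503) = -0.9734. V = [p*·12.3091 + (1−p*)·41.3196]/1.1 = 12.7885. B = V − Δ·S = 100.6990.
(1,0): S=56.8800. Δ = (V_up−V_dn)/(S_up−S_dn) = (35.7399−12.7025)/(63.7056−44.9352) = 1.2273. V = [p*·35.7399 + (1−p*)·12.7025]/1.1 = 31.2215. B = V − Δ·S = -38.5888.
(1,1): S=80.6400. Δ = (V_up−V_dn)/(S_up−S_dn) = (12.7885−35.7399)/(90.3168−63.7056) = -0.8625. V = [p*·12.7885 + (1−p*)·35.7399]/1.1 = 12.8904. B = V − Δ·S = 82.4401.
(0,0): S=72.0000. Δ = (V_up−V_dn)/(S_up−S_dn) = (12.8904−31.2215)/(80.6400−56.8800) = -0.7715. V = [p*·12.8904 + (1−p*)·31.2215]/1.1 = 12.7285. B = V − Δ·S = 68.2773.
Check: Δ(0,0)·S0 + B(0,0) = 12.7285 = V0.

(0,0): Delta=-0.7715 Bond=68.2773
(1,0): Delta=1.2273 Bond=-38.5888
(1,1): Delta=-0.8625 Bond=82.4401
(2,0): Delta=-6.3952 Bond=300.0712
(2,1): Delta=1.5742 Bond=-64.5456
(2,2): Delta=-0.9734 Bond=100.6990
(3,0): Delta=8.6866 Bond=-205.3066
(3,1): Delta=-7.0815 Bond=364.6193
(3,2): Delta=1.9681 Bond=-99.1047
(3,3): Delta=-1.1072 Bond=124.3091
V0=12.7285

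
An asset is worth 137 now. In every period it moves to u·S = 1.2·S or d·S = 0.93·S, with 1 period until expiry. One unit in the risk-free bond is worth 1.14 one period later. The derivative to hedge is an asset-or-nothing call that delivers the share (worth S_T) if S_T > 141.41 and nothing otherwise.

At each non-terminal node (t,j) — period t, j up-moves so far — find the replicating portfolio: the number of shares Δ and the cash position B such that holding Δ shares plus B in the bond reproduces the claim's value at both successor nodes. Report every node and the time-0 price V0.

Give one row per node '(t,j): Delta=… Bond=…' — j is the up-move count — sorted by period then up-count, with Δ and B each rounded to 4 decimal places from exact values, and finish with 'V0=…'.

No-arbitrage ⇒ martingale measure with p* = (R−d)/(u−d) = 0.7778.
At expiry t=1: V(1,0)=0.0000, V(1,1)=164.4000
  t=0,j=0: stock 137.0000 → up 164.4000 (V=164.4000), down 127.4100 (V=0.0000). Price 112.1637; hedge Δ=4.4444, bond B=-496.7251.
Each (Δ,B) replicates both successor values, so the strategy is self-financing and V0 is arbitrage-free.

(0,0): Delta=4.4444 Bond=-496.7251
V0=112.1637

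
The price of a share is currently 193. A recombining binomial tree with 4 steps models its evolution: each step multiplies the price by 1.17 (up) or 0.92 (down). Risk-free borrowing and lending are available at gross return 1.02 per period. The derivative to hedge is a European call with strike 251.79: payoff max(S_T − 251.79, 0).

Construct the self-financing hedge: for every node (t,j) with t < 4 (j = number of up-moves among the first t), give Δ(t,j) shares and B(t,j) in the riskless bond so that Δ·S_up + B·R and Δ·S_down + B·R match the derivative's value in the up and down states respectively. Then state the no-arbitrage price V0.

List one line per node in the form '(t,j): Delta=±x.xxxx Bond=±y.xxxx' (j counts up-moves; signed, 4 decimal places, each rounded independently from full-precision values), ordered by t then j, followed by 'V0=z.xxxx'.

(0,0): Delta=0.2799 Bond=-46.7995
(1,0): Delta=0.1129 Bond=-18.0835
(1,1): Delta=0.4769 Bond=-92.2134
(2,0): Delta=0.0000 Bond=0.0000
(2,1): Delta=0.2461 Bond=-46.1131
(2,2): Delta=0.7491 Bond=-165.9747
(3,0): Delta=0.0000 Bond=0.0000
(3,1): Delta=0.0000 Bond=0.0000
(3,2): Delta=0.5364 Bond=-117.5883
(3,3): Delta=1.0000 Bond=-246.8529
V0=7.2234

No-arbitrage ⇒ martingale measure with p* = (R−d)/(u−d) = 0.4000.
Payoff layer (t=4): V(4,0)=0.0000, V(4,1)=0.0000, V(4,2)=0.0000, V(4,3)=32.5924, V(4,4)=109.8702
  t=3,j=0: stock 150.2868 → up 175.8355 (V=0.0000), down 138.2638 (V=0.0000). Price 0.0000; hedge Δ=0.0000, bond B=0.0000.
  t=3,j=1: stock 191.1256 → up 223.6169 (V=0.0000), down 175.8355 (V=0.0000). Price 0.0000; hedge Δ=0.0000, bond B=0.0000.
  t=3,j=2: stock 243.0619 → up 284.3824 (V=32.5924), down 223.6169 (V=0.0000). Price 12.7813; hedge Δ=0.5364, bond B=-117.5883.
  t=3,j=3: stock 309.1113 → up 361.6602 (V=109.8702), down 284.3824 (V=32.5924). Price 62.2584; hedge Δ=1.0000, bond B=-246.8529.
  t=2,j=0: stock 163.3552 → up 191.1256 (V=0.0000), down 150.2868 (V=0.0000). Price 0.0000; hedge Δ=0.0000, bond B=0.0000.
  t=2,j=1: stock 207.7452 → up 243.0619 (V=12.7813), down 191.1256 (V=0.0000). Price 5.0123; hedge Δ=0.2461, bond B=-46.1131.
  t=2,j=2: stock 264.1977 → up 309.1113 (V=62.2584), down 243.0619 (V=12.7813). Price 31.9335; hedge Δ=0.7491, bond B=-165.9747.
  t=1,j=0: stock 177.5600 → up 207.7452 (V=5.0123), down 163.3552 (V=0.0000). Price 1.9656; hedge Δ=0.1129, bond B=-18.0835.
  t=1,j=1: stock 225.8100 → up 264.1977 (V=31.9335), down 207.7452 (V=5.0123). Price 15.4713; hedge Δ=0.4769, bond B=-92.2134.
  t=0,j=0: stock 193.0000 → up 225.8100 (V=15.4713), down 177.5600 (V=1.9656). Price 7.2234; hedge Δ=0.2799, bond B=-46.7995.
Each (Δ,B) replicates both successor values, so the strategy is self-financing and V0 is arbitrage-free.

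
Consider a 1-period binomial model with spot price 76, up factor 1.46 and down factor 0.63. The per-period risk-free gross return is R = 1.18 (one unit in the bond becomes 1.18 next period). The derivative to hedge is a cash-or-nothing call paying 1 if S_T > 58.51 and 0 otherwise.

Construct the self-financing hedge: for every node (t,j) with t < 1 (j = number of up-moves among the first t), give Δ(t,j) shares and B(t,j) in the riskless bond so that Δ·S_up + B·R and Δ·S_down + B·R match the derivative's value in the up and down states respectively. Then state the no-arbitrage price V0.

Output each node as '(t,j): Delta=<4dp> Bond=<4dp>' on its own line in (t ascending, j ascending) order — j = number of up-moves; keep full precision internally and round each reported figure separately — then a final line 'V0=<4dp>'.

No-arbitrage ⇒ martingale measure with p* = (R−d)/(u−d) = 0.6627.
Payoff layer (t=1): V(1,0)=0.0000, V(1,1)=1.0000
  t=0,j=0: stock 76.0000 → up 110.9600 (V=1.0000), down 47.8800 (V=0.0000). Price 0.5616; hedge Δ=0.0159, bond B=-0.6433.
Root portfolio cost Δ·76+B reproduces V0=0.5616.

(0,0): Delta=0.0159 Bond=-0.6433
V0=0.5616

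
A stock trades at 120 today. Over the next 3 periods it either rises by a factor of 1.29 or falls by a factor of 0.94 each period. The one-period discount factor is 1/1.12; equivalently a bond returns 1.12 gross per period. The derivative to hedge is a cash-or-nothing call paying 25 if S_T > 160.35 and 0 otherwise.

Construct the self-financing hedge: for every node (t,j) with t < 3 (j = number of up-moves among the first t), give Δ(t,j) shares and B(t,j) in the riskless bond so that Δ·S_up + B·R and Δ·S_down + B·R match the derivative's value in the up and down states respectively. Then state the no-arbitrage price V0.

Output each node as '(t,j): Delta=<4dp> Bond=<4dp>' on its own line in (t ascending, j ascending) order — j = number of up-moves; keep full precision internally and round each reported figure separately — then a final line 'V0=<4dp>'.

No-arbitrage ⇒ martingale measure with p* = (R−d)/(u−d) = 0.5143.
Payoff layer (t=3): V(3,0)=0.0000, V(3,1)=0.0000, V(3,2)=25.0000, V(3,3)=25.0000
  t=2,j=0: stock 106.0320 → up 136.7813 (V=0.0000), down 99.6701 (V=0.0000). Price 0.0000; hedge Δ=0.0000, bond B=0.0000.
  t=2,j=1: stock 145.5120 → up 187.7105 (V=25.0000), down 136.7813 (V=0.0000). Price 11.4796; hedge Δ=0.4909, bond B=-59.9490.
  t=2,j=2: stock 199.6920 → up 257.6027 (V=25.0000), down 187.7105 (V=25.0000). Price 22.3214; hedge Δ=0.0000, bond B=22.3214.
  t=1,j=0: stock 112.8000 → up 145.5120 (V=11.4796), down 106.0320 (V=0.0000). Price 5.2712; hedge Δ=0.2908, bond B=-27.5276.
  t=1,j=1: stock 154.8000 → up 199.6920 (V=22.3214), down 145.5120 (V=11.4796). Price 15.2280; hedge Δ=0.2001, bond B=-15.7486.
  t=0,j=0: stock 120.0000 → up 154.8000 (V=15.2280), down 112.8000 (V=5.2712). Price 9.2785; hedge Δ=0.2371, bond B=-19.1695.
Root portfolio cost Δ·120+B reproduces V0=9.2785.

(0,0): Delta=0.2371 Bond=-19.1695
(1,0): Delta=0.2908 Bond=-27.5276
(1,1): Delta=0.2001 Bond=-15.7486
(2,0): Delta=0.0000 Bond=0.0000
(2,1): Delta=0.4909 Bond=-59.9490
(2,2): Delta=0.0000 Bond=22.3214
V0=9.2785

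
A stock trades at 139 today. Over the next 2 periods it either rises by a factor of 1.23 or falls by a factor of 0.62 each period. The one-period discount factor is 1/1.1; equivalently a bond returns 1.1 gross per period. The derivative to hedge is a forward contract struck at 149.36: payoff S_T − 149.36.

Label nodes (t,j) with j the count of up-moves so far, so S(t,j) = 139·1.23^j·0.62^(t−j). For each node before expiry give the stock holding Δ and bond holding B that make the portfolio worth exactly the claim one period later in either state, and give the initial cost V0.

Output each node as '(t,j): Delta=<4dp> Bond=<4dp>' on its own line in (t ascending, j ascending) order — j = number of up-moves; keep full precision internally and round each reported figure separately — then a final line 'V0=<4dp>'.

Risk-neutral probability p* = (R−d)/(u−d) = (1.1−0.62)/(1.23−0.62) = 0.7869.
Terminal payoffs: V(2,0)=-95.9284, V(2,1)=-43.3586, V(2,2)=60.9331
(1,0): S=86.1800. Δ = (V_up−V_dn)/(S_up−S_dn) = (-43.3586−-95.9284)/(106.0014−53.4316) = 1.0000. V = [p*·-43.3586 + (1−p*)·-95.9284]/1.1 = -49.6018. B = V − Δ·S = -135.7818.
(1,1): S=170.9700. Δ = (V_up−V_dn)/(S_up−S_dn) = (60.9331−-43.3586)/(210.2931−106.0014) = 1.0000. V = [p*·60.9331 + (1−p*)·-43.3586]/1.1 = 35.1882. B = V − Δ·S = -135.7818.
(0,0): S=139.0000. Δ = (V_up−V_dn)/(S_up−S_dn) = (35.1882−-49.6018)/(170.9700−86.1800) = 1.0000. V = [p*·35.1882 + (1−p*)·-49.6018]/1.1 = 15.5620. B = V − Δ·S = -123.4380.
Self-financing check: at every node Δ·S+B equals the discounted successor values.

(0,0): Delta=1.0000 Bond=-123.4380
(1,0): Delta=1.0000 Bond=-135.7818
(1,1): Delta=1.0000 Bond=-135.7818
V0=15.5620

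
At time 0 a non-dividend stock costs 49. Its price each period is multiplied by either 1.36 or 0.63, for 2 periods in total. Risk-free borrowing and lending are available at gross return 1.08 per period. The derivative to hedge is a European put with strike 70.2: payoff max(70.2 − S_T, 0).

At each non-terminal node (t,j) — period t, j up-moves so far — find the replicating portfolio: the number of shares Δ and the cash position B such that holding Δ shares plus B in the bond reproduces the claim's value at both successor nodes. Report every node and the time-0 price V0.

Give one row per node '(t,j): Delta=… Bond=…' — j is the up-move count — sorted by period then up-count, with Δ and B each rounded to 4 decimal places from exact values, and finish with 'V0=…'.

(0,0): Delta=-0.6740 Bond=50.8669
(1,0): Delta=-1.0000 Bond=65.0000
(1,1): Delta=-0.5800 Bond=48.6743
V0=17.8411

Under the risk-neutral measure, an up-move has probability p* = (R−d)/(u−d) = 0.6164 and values discount at R = 1.08.
At expiry t=2: V(2,0)=50.7519, V(2,1)=28.2168, V(2,2)=0.0000
(1,0): S=30.8700. Δ = (V_up−V_dn)/(S_up−S_dn) = (28.2168−50.7519)/(41.9832−19.4481) = -1.0000. V = [p*·28.2168 + (1−p*)·50.7519]/1.08 = 34.1300. B = V − Δ·S = 65.0000.
(1,1): S=66.6400. Δ = (V_up−V_dn)/(S_up−S_dn) = (0.0000−28.2168)/(90.6304−41.9832) = -0.5800. V = [p*·0.0000 + (1−p*)·28.2168]/1.08 = 10.0212. B = V − Δ·S = 48.6743.
(0,0): S=49.0000. Δ = (V_up−V_dn)/(S_up−S_dn) = (10.0212−34.1300)/(66.6400−30.8700) = -0.6740. V = [p*·10.0212 + (1−p*)·34.1300]/1.08 = 17.8411. B = V − Δ·S = 50.8669.
Self-financing check: at every node Δ·S+B equals the discounted successor values.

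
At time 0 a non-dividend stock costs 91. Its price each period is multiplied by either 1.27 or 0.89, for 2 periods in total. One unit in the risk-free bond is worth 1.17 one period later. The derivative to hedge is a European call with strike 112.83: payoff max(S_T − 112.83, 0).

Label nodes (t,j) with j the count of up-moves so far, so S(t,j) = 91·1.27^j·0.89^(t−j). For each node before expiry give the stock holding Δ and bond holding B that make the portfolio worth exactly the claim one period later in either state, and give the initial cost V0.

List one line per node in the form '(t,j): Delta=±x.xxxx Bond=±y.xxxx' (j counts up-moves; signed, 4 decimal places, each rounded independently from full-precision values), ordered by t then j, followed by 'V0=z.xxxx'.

Risk-neutral probability p* = (R−d)/(u−d) = (1.17−0.89)/(1.27−0.89) = 0.7368.
Terminal payoffs: V(2,0)=0.0000, V(2,1)=0.0000, V(2,2)=33.9439
Node (1,0) S=80.9900: V=(p*·0.0000+(1−p*)·0.0000)/1.17=0.0000; Δ=(0.0000−0.0000)/(102.8573−72.0811)=0.0000; B=V−Δ·S=0.0000
Node (1,1) S=115.5700: V=(p*·33.9439+(1−p*)·0.0000)/1.17=21.3772; Δ=(33.9439−0.0000)/(146.7739−102.8573)=0.7729; B=V−Δ·S=-67.9489
Node (0,0) S=91.0000: V=(p*·21.3772+(1−p*)·0.0000)/1.17=13.4629; Δ=(21.3772−0.0000)/(115.5700−80.9900)=0.6182; B=V−Δ·S=-42.7928
Root portfolio cost Δ·91+B reproduces V0=13.4629.

(0,0): Delta=0.6182 Bond=-42.7928
(1,0): Delta=0.0000 Bond=0.0000
(1,1): Delta=0.7729 Bond=-67.9489
V0=13.4629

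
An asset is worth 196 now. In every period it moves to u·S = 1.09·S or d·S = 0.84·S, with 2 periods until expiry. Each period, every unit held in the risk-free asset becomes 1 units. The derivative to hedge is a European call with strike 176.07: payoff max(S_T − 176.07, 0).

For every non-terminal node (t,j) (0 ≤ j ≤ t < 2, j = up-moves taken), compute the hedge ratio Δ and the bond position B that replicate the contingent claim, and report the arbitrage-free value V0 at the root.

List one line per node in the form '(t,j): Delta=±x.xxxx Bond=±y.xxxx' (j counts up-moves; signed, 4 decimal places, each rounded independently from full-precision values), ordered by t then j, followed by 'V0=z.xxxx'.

No-arbitrage ⇒ martingale measure with p* = (R−d)/(u−d) = 0.6400.
At expiry t=2: V(2,0)=0.0000, V(2,1)=3.3876, V(2,2)=56.7976
  t=1,j=0: stock 164.6400 → up 179.4576 (V=3.3876), down 138.2976 (V=0.0000). Price 2.1681; hedge Δ=0.0823, bond B=-11.3823.
  t=1,j=1: stock 213.6400 → up 232.8676 (V=56.7976), down 179.4576 (V=3.3876). Price 37.5700; hedge Δ=1.0000, bond B=-176.0700.
  t=0,j=0: stock 196.0000 → up 213.6400 (V=37.5700), down 164.6400 (V=2.1681). Price 24.8253; hedge Δ=0.7225, bond B=-116.7824.
The time-0 hedge costs 24.8253, which is the no-arbitrage price.

(0,0): Delta=0.7225 Bond=-116.7824
(1,0): Delta=0.0823 Bond=-11.3823
(1,1): Delta=1.0000 Bond=-176.0700
V0=24.8253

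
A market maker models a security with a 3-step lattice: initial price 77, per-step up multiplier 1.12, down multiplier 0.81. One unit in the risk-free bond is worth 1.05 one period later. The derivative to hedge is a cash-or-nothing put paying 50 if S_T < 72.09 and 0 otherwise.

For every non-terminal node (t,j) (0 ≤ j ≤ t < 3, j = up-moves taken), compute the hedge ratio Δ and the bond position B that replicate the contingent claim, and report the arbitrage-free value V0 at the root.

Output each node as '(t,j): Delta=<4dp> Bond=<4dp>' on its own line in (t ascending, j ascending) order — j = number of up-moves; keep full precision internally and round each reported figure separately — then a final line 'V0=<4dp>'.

(0,0): Delta=-0.6643 Bond=56.7623
(1,0): Delta=-1.9067 Bond=137.0926
(1,1): Delta=-0.4022 Bond=36.9985
(2,0): Delta=0.0000 Bond=47.6190
(2,1): Delta=-2.3090 Bond=172.0430
(2,2): Delta=0.0000 Bond=0.0000
V0=5.6123

The replicating-portfolio and risk-neutral prices coincide; use p* = (1.05−0.81)/(1.12−0.81) = 0.7742 for the latter.
At expiry t=3: V(3,0)=50.0000, V(3,1)=50.0000, V(3,2)=0.0000, V(3,3)=0.0000
(2,0): S=50.5197. Δ = (V_up−V_dn)/(S_up−S_dn) = (50.0000−50.0000)/(56.5821−40.9210) = 0.0000. V = [p*·50.0000 + (1−p*)·50.0000]/1.05 = 47.6190. B = V − Δ·S = 47.6190.
(2,1): S=69.8544. Δ = (V_up−V_dn)/(S_up−S_dn) = (0.0000−50.0000)/(78.2369−56.5821) = -2.3090. V = [p*·0.0000 + (1−p*)·50.0000]/1.05 = 10.7527. B = V − Δ·S = 172.0430.
(2,2): S=96.5888. Δ = (V_up−V_dn)/(S_up−S_dn) = (0.0000−0.0000)/(108.1795−78.2369) = 0.0000. V = [p*·0.0000 + (1−p*)·0.0000]/1.05 = 0.0000. B = V − Δ·S = 0.0000.
(1,0): S=62.3700. Δ = (V_up−V_dn)/(S_up−S_dn) = (10.7527−47.6190)/(69.8544−50.5197) = -1.9067. V = [p*·10.7527 + (1−p*)·47.6190]/1.05 = 18.1689. B = V − Δ·S = 137.0926.
(1,1): S=86.2400. Δ = (V_up−V_dn)/(S_up−S_dn) = (0.0000−10.7527)/(96.5888−69.8544) = -0.4022. V = [p*·0.0000 + (1−p*)·10.7527]/1.05 = 2.3124. B = V − Δ·S = 36.9985.
(0,0): S=77.0000. Δ = (V_up−V_dn)/(S_up−S_dn) = (2.3124−18.1689)/(86.2400−62.3700) = -0.6643. V = [p*·2.3124 + (1−p*)·18.1689]/1.05 = 5.6123. B = V − Δ·S = 56.7623.
Check: Δ(0,0)·S0 + B(0,0) = 5.6123 = V0.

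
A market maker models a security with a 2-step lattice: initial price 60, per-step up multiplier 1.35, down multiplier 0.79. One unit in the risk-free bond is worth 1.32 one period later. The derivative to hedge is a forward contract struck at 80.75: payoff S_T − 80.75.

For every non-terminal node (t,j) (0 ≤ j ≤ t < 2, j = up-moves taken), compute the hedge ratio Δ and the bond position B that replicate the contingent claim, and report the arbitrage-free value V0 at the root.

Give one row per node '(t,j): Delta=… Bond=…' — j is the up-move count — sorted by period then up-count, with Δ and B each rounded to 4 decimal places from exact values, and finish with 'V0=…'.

(0,0): Delta=1.0000 Bond=-46.3441
(1,0): Delta=1.0000 Bond=-61.1742
(1,1): Delta=1.0000 Bond=-61.1742
V0=13.6559

The replicating-portfolio and risk-neutral prices coincide; use p* = (1.32−0.79)/(1.35−0.79) = 0.9464 for the latter.
Payoff layer (t=2): V(2,0)=-43.3040, V(2,1)=-16.7600, V(2,2)=28.6000
Node (1,0) S=47.4000: V=(p*·-16.7600+(1−p*)·-43.3040)/1.32=-13.7742; Δ=(-16.7600−-43.3040)/(63.9900−37.4460)=1.0000; B=V−Δ·S=-61.1742
Node (1,1) S=81.0000: V=(p*·28.6000+(1−p*)·-16.7600)/1.32=19.8258; Δ=(28.6000−-16.7600)/(109.3500−63.9900)=1.0000; B=V−Δ·S=-61.1742
Node (0,0) S=60.0000: V=(p*·19.8258+(1−p*)·-13.7742)/1.32=13.6559; Δ=(19.8258−-13.7742)/(81.0000−47.4000)=1.0000; B=V−Δ·S=-46.3441
The time-0 hedge costs 13.6559, which is the no-arbitrage price.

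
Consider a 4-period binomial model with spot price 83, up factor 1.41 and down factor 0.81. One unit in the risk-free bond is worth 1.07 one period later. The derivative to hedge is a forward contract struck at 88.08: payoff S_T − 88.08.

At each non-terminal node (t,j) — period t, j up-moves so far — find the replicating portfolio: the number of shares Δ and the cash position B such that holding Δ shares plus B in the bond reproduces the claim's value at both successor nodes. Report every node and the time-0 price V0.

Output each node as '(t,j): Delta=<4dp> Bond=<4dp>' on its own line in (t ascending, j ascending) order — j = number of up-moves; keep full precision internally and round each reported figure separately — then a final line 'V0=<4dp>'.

Under the risk-neutral measure, an up-move has probability p* = (R−d)/(u−d) = 0.4333 and values discount at R = 1.07.
Payoff layer (t=4): V(4,0)=-52.3512, V(4,1)=-25.8855, V(4,2)=20.1846, V(4,3)=100.3805, V(4,4)=239.9810
(3,0): S=44.1096. Δ = (V_up−V_dn)/(S_up−S_dn) = (-25.8855−-52.3512)/(62.1945−35.7288) = 1.0000. V = [p*·-25.8855 + (1−p*)·-52.3512]/1.07 = -38.2082. B = V − Δ·S = -82.3178.
(3,1): S=76.7834. Δ = (V_up−V_dn)/(S_up−S_dn) = (20.1846−-25.8855)/(108.2646−62.1945) = 1.0000. V = [p*·20.1846 + (1−p*)·-25.8855]/1.07 = -5.5344. B = V − Δ·S = -82.3178.
(3,2): S=133.6600. Δ = (V_up−V_dn)/(S_up−S_dn) = (100.3805−20.1846)/(188.4605−108.2646) = 1.0000. V = [p*·100.3805 + (1−p*)·20.1846]/1.07 = 51.3422. B = V − Δ·S = -82.3178.
(3,3): S=232.6673. Δ = (V_up−V_dn)/(S_up−S_dn) = (239.9810−100.3805)/(328.0610−188.4605) = 1.0000. V = [p*·239.9810 + (1−p*)·100.3805]/1.07 = 150.3496. B = V − Δ·S = -82.3178.
(2,0): S=54.4563. Δ = (V_up−V_dn)/(S_up−S_dn) = (-5.5344−-38.2082)/(76.7834−44.1096) = 1.0000. V = [p*·-5.5344 + (1−p*)·-38.2082]/1.07 = -22.4762. B = V − Δ·S = -76.9325.
(2,1): S=94.7943. Δ = (V_up−V_dn)/(S_up−S_dn) = (51.3422−-5.5344)/(133.6600−76.7834) = 1.0000. V = [p*·51.3422 + (1−p*)·-5.5344]/1.07 = 17.8618. B = V − Δ·S = -76.9325.
(2,2): S=165.0123. Δ = (V_up−V_dn)/(S_up−S_dn) = (150.3496−51.3422)/(232.6673−133.6600) = 1.0000. V = [p*·150.3496 + (1−p*)·51.3422]/1.07 = 88.0798. B = V − Δ·S = -76.9325.
(1,0): S=67.2300. Δ = (V_up−V_dn)/(S_up−S_dn) = (17.8618−-22.4762)/(94.7943−54.4563) = 1.0000. V = [p*·17.8618 + (1−p*)·-22.4762]/1.07 = -4.6695. B = V − Δ·S = -71.8995.
(1,1): S=117.0300. Δ = (V_up−V_dn)/(S_up−S_dn) = (88.0798−17.8618)/(165.0123−94.7943) = 1.0000. V = [p*·88.0798 + (1−p*)·17.8618]/1.07 = 45.1305. B = V − Δ·S = -71.8995.
(0,0): S=83.0000. Δ = (V_up−V_dn)/(S_up−S_dn) = (45.1305−-4.6695)/(117.0300−67.2300) = 1.0000. V = [p*·45.1305 + (1−p*)·-4.6695]/1.07 = 15.8042. B = V − Δ·S = -67.1958.
Root portfolio cost Δ·83+B reproduces V0=15.8042.

(0,0): Delta=1.0000 Bond=-67.1958
(1,0): Delta=1.0000 Bond=-71.8995
(1,1): Delta=1.0000 Bond=-71.8995
(2,0): Delta=1.0000 Bond=-76.9325
(2,1): Delta=1.0000 Bond=-76.9325
(2,2): Delta=1.0000 Bond=-76.9325
(3,0): Delta=1.0000 Bond=-82.3178
(3,1): Delta=1.0000 Bond=-82.3178
(3,2): Delta=1.0000 Bond=-82.3178
(3,3): Delta=1.0000 Bond=-82.3178
V0=15.8042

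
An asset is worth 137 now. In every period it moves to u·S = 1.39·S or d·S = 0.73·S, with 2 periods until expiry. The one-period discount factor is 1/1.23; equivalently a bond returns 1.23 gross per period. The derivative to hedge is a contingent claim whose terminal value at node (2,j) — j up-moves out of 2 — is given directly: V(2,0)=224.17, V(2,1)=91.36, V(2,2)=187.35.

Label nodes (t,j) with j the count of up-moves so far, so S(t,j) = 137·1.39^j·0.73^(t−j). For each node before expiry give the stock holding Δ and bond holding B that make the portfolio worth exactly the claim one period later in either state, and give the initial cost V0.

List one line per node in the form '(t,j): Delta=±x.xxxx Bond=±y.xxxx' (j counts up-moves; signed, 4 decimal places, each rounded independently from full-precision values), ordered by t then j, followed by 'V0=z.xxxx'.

The replicating-portfolio and risk-neutral prices coincide; use p* = (1.23−0.73)/(1.39−0.73) = 0.7576 for the latter.
Payoff layer (t=2): V(2,0)=224.1700, V(2,1)=91.3600, V(2,2)=187.3500
  t=1,j=0: stock 100.0100 → up 139.0139 (V=91.3600), down 73.0073 (V=224.1700). Price 100.4523; hedge Δ=-2.0121, bond B=301.6796.
  t=1,j=1: stock 190.4300 → up 264.6977 (V=187.3500), down 139.0139 (V=91.3600). Price 133.3981; hedge Δ=0.7637, bond B=-12.0413.
  t=0,j=0: stock 137.0000 → up 190.4300 (V=133.3981), down 100.0100 (V=100.4523). Price 101.9604; hedge Δ=0.3644, bond B=52.0425.
Self-financing check: at every node Δ·S+B equals the discounted successor values.

(0,0): Delta=0.3644 Bond=52.0425
(1,0): Delta=-2.0121 Bond=301.6796
(1,1): Delta=0.7637 Bond=-12.0413
V0=101.9604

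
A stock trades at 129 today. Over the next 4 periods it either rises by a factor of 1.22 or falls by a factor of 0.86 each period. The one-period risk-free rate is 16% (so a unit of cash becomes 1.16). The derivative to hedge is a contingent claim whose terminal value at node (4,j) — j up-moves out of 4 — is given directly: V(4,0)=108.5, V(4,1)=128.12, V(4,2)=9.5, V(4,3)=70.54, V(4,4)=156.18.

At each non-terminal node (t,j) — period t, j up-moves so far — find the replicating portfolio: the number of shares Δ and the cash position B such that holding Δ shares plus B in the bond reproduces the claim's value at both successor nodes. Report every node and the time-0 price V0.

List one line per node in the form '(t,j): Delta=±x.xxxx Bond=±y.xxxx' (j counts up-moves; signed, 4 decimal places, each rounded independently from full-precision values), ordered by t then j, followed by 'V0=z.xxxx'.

No-arbitrage ⇒ martingale measure with p* = (R−d)/(u−d) = 0.8333.
At expiry t=4: V(4,0)=108.5000, V(4,1)=128.1200, V(4,2)=9.5000, V(4,3)=70.5400, V(4,4)=156.1800
(3,0): S=82.0512. Δ = (V_up−V_dn)/(S_up−S_dn) = (128.1200−108.5000)/(100.1025−70.5641) = 0.6642. V = [p*·128.1200 + (1−p*)·108.5000]/1.16 = 107.6293. B = V − Δ·S = 53.1293.
(3,1): S=116.3982. Δ = (V_up−V_dn)/(S_up−S_dn) = (9.5000−128.1200)/(142.0059−100.1025) = -2.8308. V = [p*·9.5000 + (1−p*)·128.1200]/1.16 = 25.2328. B = V − Δ·S = 354.7328.
(3,2): S=165.1231. Δ = (V_up−V_dn)/(S_up−S_dn) = (70.5400−9.5000)/(201.4502−142.0059) = 1.0268. V = [p*·70.5400 + (1−p*)·9.5000]/1.16 = 52.0402. B = V − Δ·S = -117.5153.
(3,3): S=234.2444. Δ = (V_up−V_dn)/(S_up−S_dn) = (156.1800−70.5400)/(285.7782−201.4502) = 1.0156. V = [p*·156.1800 + (1−p*)·70.5400]/1.16 = 122.3333. B = V − Δ·S = -115.5556.
(2,0): S=95.4084. Δ = (V_up−V_dn)/(S_up−S_dn) = (25.2328−107.6293)/(116.3982−82.0512) = -2.3989. V = [p*·25.2328 + (1−p*)·107.6293]/1.16 = 33.5910. B = V − Δ·S = 262.4703.
(2,1): S=135.3468. Δ = (V_up−V_dn)/(S_up−S_dn) = (52.0402−25.2328)/(165.1231−116.3982) = 0.5502. V = [p*·52.0402 + (1−p*)·25.2328]/1.16 = 41.0106. B = V − Δ·S = -33.4546.
(2,2): S=192.0036. Δ = (V_up−V_dn)/(S_up−S_dn) = (122.3333−52.0402)/(234.2444−165.1231) = 1.0170. V = [p*·122.3333 + (1−p*)·52.0402]/1.16 = 95.3602. B = V − Δ·S = -99.8984.
(1,0): S=110.9400. Δ = (V_up−V_dn)/(S_up−S_dn) = (41.0106−33.5910)/(135.3468−95.4084) = 0.1858. V = [p*·41.0106 + (1−p*)·33.5910]/1.16 = 34.2879. B = V − Δ·S = 13.6778.
(1,1): S=157.3800. Δ = (V_up−V_dn)/(S_up−S_dn) = (95.3602−41.0106)/(192.0036−135.3468) = 0.9593. V = [p*·95.3602 + (1−p*)·41.0106]/1.16 = 74.3982. B = V − Δ·S = -76.5728.
(0,0): S=129.0000. Δ = (V_up−V_dn)/(S_up−S_dn) = (74.3982−34.2879)/(157.3800−110.9400) = 0.8637. V = [p*·74.3982 + (1−p*)·34.2879]/1.16 = 58.3734. B = V − Δ·S = -53.0440.
Check: Δ(0,0)·S0 + B(0,0) = 58.3734 = V0.

(0,0): Delta=0.8637 Bond=-53.0440
(1,0): Delta=0.1858 Bond=13.6778
(1,1): Delta=0.9593 Bond=-76.5728
(2,0): Delta=-2.3989 Bond=262.4703
(2,1): Delta=0.5502 Bond=-33.4546
(2,2): Delta=1.0170 Bond=-99.8984
(3,0): Delta=0.6642 Bond=53.1293
(3,1): Delta=-2.8308 Bond=354.7328
(3,2): Delta=1.0268 Bond=-117.5153
(3,3): Delta=1.0156 Bond=-115.5556
V0=58.3734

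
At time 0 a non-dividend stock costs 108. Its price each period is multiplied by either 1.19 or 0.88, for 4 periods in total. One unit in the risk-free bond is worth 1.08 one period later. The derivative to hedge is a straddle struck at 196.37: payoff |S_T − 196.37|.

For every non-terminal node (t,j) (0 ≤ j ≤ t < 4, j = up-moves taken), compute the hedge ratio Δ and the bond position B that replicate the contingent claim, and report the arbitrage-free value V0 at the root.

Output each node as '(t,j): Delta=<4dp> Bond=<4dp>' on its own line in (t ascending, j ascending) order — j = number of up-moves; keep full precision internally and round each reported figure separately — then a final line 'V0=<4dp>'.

(0,0): Delta=-0.7427 Bond=121.6937
(1,0): Delta=-1.0000 Bond=155.8848
(1,1): Delta=-0.6380 Bond=117.9786
(2,0): Delta=-1.0000 Bond=168.3556
(2,1): Delta=-1.0000 Bond=168.3556
(2,2): Delta=-0.4908 Bond=104.9006
(3,0): Delta=-1.0000 Bond=181.8241
(3,1): Delta=-1.0000 Bond=181.8241
(3,2): Delta=-1.0000 Bond=181.8241
(3,3): Delta=-0.2837 Bond=75.6004
V0=41.4842

Since d<R<u, set p* = (R−d)/(u−d) = 0.6452; price each node as the discounted p*-expectation of its children.
Terminal values V(4,·): V(4,0)=131.6029, V(4,1)=108.7872, V(4,2)=77.9342, V(4,3)=36.2125, V(4,4)=20.2066
(3,0): S=73.5990. Δ = (V_up−V_dn)/(S_up−S_dn) = (108.7872−131.6029)/(87.5828−64.7671) = -1.0000. V = [p*·108.7872 + (1−p*)·131.6029]/1.08 = 108.2251. B = V − Δ·S = 181.8241.
(3,1): S=99.5259. Δ = (V_up−V_dn)/(S_up−S_dn) = (77.9342−108.7872)/(118.4358−87.5828) = -1.0000. V = [p*·77.9342 + (1−p*)·108.7872]/1.08 = 82.2982. B = V − Δ·S = 181.8241.
(3,2): S=134.5861. Δ = (V_up−V_dn)/(S_up−S_dn) = (36.2125−77.9342)/(160.1575−118.4358) = -1.0000. V = [p*·36.2125 + (1−p*)·77.9342]/1.08 = 47.2379. B = V − Δ·S = 181.8241.
(3,3): S=181.9972. Δ = (V_up−V_dn)/(S_up−S_dn) = (20.2066−36.2125)/(216.5766−160.1575) = -0.2837. V = [p*·20.2066 + (1−p*)·36.2125]/1.08 = 23.9686. B = V − Δ·S = 75.6004.
(2,0): S=83.6352. Δ = (V_up−V_dn)/(S_up−S_dn) = (82.2982−108.2251)/(99.5259−73.5990) = -1.0000. V = [p*·82.2982 + (1−p*)·108.2251]/1.08 = 84.7204. B = V − Δ·S = 168.3556.
(2,1): S=113.0976. Δ = (V_up−V_dn)/(S_up−S_dn) = (47.2379−82.2982)/(134.5861−99.5259) = -1.0000. V = [p*·47.2379 + (1−p*)·82.2982]/1.08 = 55.2580. B = V − Δ·S = 168.3556.
(2,2): S=152.9388. Δ = (V_up−V_dn)/(S_up−S_dn) = (23.9686−47.2379)/(181.9972−134.5861) = -0.4908. V = [p*·23.9686 + (1−p*)·47.2379]/1.08 = 29.8384. B = V − Δ·S = 104.9006.
(1,0): S=95.0400. Δ = (V_up−V_dn)/(S_up−S_dn) = (55.2580−84.7204)/(113.0976−83.6352) = -1.0000. V = [p*·55.2580 + (1−p*)·84.7204]/1.08 = 60.8448. B = V − Δ·S = 155.8848.
(1,1): S=128.5200. Δ = (V_up−V_dn)/(S_up−S_dn) = (29.8384−55.2580)/(152.9388−113.0976) = -0.6380. V = [p*·29.8384 + (1−p*)·55.2580]/1.08 = 35.9799. B = V − Δ·S = 117.9786.
(0,0): S=108.0000. Δ = (V_up−V_dn)/(S_up−S_dn) = (35.9799−60.8448)/(128.5200−95.0400) = -0.7427. V = [p*·35.9799 + (1−p*)·60.8448]/1.08 = 41.4842. B = V − Δ·S = 121.6937.
Each (Δ,B) replicates both successor values, so the strategy is self-financing and V0 is arbitrage-free.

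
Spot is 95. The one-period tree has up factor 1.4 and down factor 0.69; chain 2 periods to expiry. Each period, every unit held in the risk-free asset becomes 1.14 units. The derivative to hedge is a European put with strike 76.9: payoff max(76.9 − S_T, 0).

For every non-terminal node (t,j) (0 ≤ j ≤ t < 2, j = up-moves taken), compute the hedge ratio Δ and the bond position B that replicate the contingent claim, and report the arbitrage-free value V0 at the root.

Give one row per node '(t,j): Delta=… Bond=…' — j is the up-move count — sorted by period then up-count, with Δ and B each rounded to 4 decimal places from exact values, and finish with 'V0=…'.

The replicating-portfolio and risk-neutral prices coincide; use p* = (1.14−0.69)/(1.4−0.69) = 0.6338 for the latter.
Payoff layer (t=2): V(2,0)=31.6705, V(2,1)=0.0000, V(2,2)=0.0000
Node (1,0) S=65.5500: V=(p*·0.0000+(1−p*)·31.6705)/1.14=10.1734; Δ=(0.0000−31.6705)/(91.7700−45.2295)=-0.6805; B=V−Δ·S=54.7797
Node (1,1) S=133.0000: V=(p*·0.0000+(1−p*)·0.0000)/1.14=0.0000; Δ=(0.0000−0.0000)/(186.2000−91.7700)=0.0000; B=V−Δ·S=0.0000
Node (0,0) S=95.0000: V=(p*·0.0000+(1−p*)·10.1734)/1.14=3.2679; Δ=(0.0000−10.1734)/(133.0000−65.5500)=-0.1508; B=V−Δ·S=17.5966
Check: Δ(0,0)·S0 + B(0,0) = 3.2679 = V0.

(0,0): Delta=-0.1508 Bond=17.5966
(1,0): Delta=-0.6805 Bond=54.7797
(1,1): Delta=0.0000 Bond=0.0000
V0=3.2679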